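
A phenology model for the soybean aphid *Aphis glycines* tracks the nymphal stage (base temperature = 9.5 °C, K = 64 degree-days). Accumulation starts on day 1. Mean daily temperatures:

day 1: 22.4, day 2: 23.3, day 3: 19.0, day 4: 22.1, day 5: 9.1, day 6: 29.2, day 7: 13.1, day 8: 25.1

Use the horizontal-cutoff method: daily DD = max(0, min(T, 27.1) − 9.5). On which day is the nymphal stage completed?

Daily DD above 9.5 °C (capped at 17.6): 12.9, 13.8, 9.5, 12.6, 0.0, 17.6, 3.6, 15.6.
Cumulative: 12.9, 26.7, 36.2, 48.8, 48.8, 66.4, 70.0, 85.6.
The total first reaches 64 DD on day 6.

day 6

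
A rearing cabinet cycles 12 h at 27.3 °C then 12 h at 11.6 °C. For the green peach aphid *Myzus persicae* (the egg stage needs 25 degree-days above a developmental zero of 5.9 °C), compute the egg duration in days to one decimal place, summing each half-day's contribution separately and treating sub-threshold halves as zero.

Day half: max(0, 27.3 − 5.9) × 0.5 = 21.4 × 0.5 = 10.70 DD.
Night half: max(0, 11.6 − 5.9) × 0.5 = 5.7 × 0.5 = 2.85 DD.
Per 24 h: 13.55 DD/day.
Duration = 25 / 13.55 = 1.845 ≈ 1.8 days.

1.8 days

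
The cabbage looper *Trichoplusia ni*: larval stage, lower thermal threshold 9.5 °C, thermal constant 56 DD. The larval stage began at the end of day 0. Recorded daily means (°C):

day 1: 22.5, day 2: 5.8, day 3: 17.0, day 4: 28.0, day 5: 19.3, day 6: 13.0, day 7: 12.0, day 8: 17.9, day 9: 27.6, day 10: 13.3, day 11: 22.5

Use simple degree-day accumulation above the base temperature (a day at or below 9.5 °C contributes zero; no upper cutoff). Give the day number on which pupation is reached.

day 8

Daily DD above 9.5 °C: 13.0, 0.0, 7.5, 18.5, 9.8, 3.5, 2.5, 8.4, 18.1, 3.8, 13.0.
Cumulative: 13.0, 13.0, 20.5, 39.0, 48.8, 52.3, 54.8, 63.2, 81.3, 85.1, 98.1.
The total first reaches 56 DD on day 8.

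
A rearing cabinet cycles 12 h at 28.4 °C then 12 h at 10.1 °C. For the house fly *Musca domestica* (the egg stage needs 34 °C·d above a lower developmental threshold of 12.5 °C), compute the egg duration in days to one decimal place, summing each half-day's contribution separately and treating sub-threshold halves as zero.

4.3 days

Day half: max(0, 28.4 − 12.5) × 0.5 = 15.9 × 0.5 = 7.95 DD.
Night half: max(0, 10.1 − 12.5) × 0.5 = 0.0 × 0.5 = 0.00 DD.
Per 24 h: 7.95 DD/day.
Duration = 34 / 7.95 = 4.277 ≈ 4.3 days.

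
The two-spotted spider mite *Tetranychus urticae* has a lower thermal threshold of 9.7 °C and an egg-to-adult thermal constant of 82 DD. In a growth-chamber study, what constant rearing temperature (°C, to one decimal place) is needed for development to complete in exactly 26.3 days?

12.8 °C

Required daily accumulation = 82 / 26.3 = 3.118 DD/day.
T = T_base + 3.118 = 9.7 + 3.118 = 12.818 ≈ 12.8 °C.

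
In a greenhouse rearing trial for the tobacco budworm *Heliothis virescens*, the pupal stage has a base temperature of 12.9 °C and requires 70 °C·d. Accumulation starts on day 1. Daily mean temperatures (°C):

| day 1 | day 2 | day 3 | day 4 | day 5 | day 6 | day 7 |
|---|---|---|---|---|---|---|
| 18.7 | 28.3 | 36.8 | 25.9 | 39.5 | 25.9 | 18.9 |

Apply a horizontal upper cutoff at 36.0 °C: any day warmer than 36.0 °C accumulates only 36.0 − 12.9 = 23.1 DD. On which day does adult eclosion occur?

day 5

Daily DD above 12.9 °C (capped at 23.1): 5.8, 15.4, 23.1, 13.0, 23.1, 13.0, 6.0.
Cumulative: 5.8, 21.2, 44.3, 57.3, 80.4, 93.4, 99.4.
The total first reaches 70 DD on day 5.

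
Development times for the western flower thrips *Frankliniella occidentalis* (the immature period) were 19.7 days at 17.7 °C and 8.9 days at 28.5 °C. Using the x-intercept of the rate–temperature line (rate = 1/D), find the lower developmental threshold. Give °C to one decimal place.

8.8 °C

Equal thermal constants: D₁(T₁ − T_b) = D₂(T₂ − T_b).
19.7·(17.7 − T_b) = 8.9·(28.5 − T_b)
T_b = (19.7·17.7 − 8.9·28.5) / (19.7 − 8.9) = 95.04 / 10.8 = 8.800 °C ≈ 8.8 °C.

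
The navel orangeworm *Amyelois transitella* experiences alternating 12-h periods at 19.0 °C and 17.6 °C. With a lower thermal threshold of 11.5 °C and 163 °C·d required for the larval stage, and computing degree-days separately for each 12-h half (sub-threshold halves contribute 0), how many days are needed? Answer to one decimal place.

24.0 days

Day half: max(0, 19.0 − 11.5) × 0.5 = 7.5 × 0.5 = 3.75 DD.
Night half: max(0, 17.6 − 11.5) × 0.5 = 6.1 × 0.5 = 3.05 DD.
Per 24 h: 6.80 DD/day.
Duration = 163 / 6.80 = 23.971 ≈ 24.0 days.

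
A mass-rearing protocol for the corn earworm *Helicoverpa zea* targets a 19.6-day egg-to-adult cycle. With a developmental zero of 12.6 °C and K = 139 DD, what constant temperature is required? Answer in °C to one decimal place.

19.7 °C

Required daily accumulation = 139 / 19.6 = 7.092 DD/day.
T = T_base + 7.092 = 12.6 + 7.092 = 19.692 ≈ 19.7 °C.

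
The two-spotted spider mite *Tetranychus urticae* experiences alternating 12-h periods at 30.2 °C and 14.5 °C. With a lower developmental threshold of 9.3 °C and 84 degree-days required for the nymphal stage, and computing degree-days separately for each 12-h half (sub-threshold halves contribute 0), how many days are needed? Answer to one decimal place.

6.4 days

Day half: max(0, 30.2 − 9.3) × 0.5 = 20.9 × 0.5 = 10.45 DD.
Night half: max(0, 14.5 − 9.3) × 0.5 = 5.2 × 0.5 = 2.60 DD.
Per 24 h: 13.05 DD/day.
Duration = 84 / 13.05 = 6.437 ≈ 6.4 days.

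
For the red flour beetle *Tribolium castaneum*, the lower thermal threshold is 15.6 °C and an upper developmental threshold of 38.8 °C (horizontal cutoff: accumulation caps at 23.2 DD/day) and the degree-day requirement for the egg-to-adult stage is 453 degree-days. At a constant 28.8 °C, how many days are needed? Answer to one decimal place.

Daily accumulation = 28.8 − 15.6 = 13.2 DD/day.
Duration = 453 / 13.2 = 34.318 ≈ 34.3 days.

34.3 days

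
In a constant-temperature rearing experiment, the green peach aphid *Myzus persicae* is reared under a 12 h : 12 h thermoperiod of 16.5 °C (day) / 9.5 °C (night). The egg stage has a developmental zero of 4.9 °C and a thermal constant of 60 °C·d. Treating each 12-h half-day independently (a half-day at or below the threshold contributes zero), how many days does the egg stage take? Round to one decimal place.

7.4 days

Day half: max(0, 16.5 − 4.9) × 0.5 = 11.6 × 0.5 = 5.80 DD.
Night half: max(0, 9.5 − 4.9) × 0.5 = 4.6 × 0.5 = 2.30 DD.
Per 24 h: 8.10 DD/day.
Duration = 60 / 8.10 = 7.407 ≈ 7.4 days.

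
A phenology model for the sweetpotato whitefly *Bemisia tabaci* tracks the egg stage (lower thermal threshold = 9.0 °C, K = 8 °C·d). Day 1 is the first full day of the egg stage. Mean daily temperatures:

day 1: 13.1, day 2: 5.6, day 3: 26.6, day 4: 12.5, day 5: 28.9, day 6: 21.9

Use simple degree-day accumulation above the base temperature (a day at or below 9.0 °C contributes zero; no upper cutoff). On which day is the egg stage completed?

Daily DD above 9.0 °C: 4.1, 0.0, 17.6, 3.5, 19.9, 12.9.
Cumulative: 4.1, 4.1, 21.7, 25.2, 45.1, 58.0.
The total first reaches 8 DD on day 3.

day 3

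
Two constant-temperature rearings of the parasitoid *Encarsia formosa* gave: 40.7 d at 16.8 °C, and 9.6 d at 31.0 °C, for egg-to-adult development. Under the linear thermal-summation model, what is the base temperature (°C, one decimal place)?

Under the model K = D·(T − T_b), so D₁·(T₁ − T_b) = D₂·(T₂ − T_b).
40.7·(16.8 − T_b) = 9.6·(31.0 − T_b)
T_b = (40.7·16.8 − 9.6·31.0) / (40.7 − 9.6) = 386.16 / 31.1 = 12.417 °C ≈ 12.4 °C.

12.4 °C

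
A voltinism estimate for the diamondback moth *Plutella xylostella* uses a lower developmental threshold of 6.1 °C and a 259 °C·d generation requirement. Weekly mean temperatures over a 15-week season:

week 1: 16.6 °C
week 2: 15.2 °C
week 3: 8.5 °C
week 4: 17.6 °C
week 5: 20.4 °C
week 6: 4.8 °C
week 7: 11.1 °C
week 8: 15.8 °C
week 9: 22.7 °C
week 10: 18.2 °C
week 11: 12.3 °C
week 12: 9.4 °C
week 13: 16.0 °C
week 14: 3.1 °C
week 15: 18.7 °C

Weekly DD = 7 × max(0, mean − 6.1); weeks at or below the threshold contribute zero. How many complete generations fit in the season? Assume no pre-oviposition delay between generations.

3 generations

Weekly DD (7 × max(0, T̄ − 6.1)): 73.5, 63.7, 16.8, 80.5, 100.1, 0.0, 35.0, 67.9, 116.2, 84.7, 43.4, 23.1, 69.3, 0.0, 88.2.
Season total = 862.4 DD.
Complete generations = ⌊862.4 / 259⌋ = 3.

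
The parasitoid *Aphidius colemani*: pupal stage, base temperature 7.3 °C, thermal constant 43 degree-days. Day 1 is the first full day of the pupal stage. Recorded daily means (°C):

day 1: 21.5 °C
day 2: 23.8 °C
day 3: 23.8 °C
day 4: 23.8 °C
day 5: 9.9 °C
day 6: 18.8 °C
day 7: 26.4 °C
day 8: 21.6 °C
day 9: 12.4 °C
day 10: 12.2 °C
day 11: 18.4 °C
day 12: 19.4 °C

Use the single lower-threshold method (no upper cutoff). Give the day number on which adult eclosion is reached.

day 3

Daily DD above 7.3 °C: 14.2, 16.5, 16.5, 16.5, 2.6, 11.5, 19.1, 14.3, 5.1, 4.9, 11.1, 12.1.
Cumulative: 14.2, 30.7, 47.2, 63.7, 66.3, 77.8, 96.9, 111.2, 116.3, 121.2, 132.3, 144.4.
The total first reaches 43 DD on day 3.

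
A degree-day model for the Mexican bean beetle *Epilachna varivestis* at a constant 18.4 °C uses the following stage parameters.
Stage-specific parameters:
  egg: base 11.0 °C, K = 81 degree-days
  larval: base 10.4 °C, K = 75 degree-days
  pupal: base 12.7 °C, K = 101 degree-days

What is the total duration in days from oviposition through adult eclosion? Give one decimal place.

38.0 days

egg: 81 / (18.4 − 11.0) = 81 / 7.4 = 10.946 d.
larval: 75 / (18.4 − 10.4) = 75 / 8.0 = 9.375 d.
pupal: 101 / (18.4 − 12.7) = 101 / 5.7 = 17.719 d.
Sum = 38.040 ≈ 38.0 days.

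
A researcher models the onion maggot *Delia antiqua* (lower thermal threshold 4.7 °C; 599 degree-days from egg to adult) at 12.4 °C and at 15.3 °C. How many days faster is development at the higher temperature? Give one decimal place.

At 12.4 °C: 599 / (12.4 − 4.7) = 599 / 7.7 = 77.792 d.
At 15.3 °C: 599 / (15.3 − 4.7) = 599 / 10.6 = 56.509 d.
Difference = |77.792 − 56.509| = 21.283 ≈ 21.3 days.

21.3 days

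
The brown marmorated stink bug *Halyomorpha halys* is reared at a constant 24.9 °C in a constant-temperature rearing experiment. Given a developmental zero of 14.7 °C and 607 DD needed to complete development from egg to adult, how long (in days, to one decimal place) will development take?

Daily accumulation = 24.9 − 14.7 = 10.2 DD/day.
Duration = 607 / 10.2 = 59.510 ≈ 59.5 days.

59.5 days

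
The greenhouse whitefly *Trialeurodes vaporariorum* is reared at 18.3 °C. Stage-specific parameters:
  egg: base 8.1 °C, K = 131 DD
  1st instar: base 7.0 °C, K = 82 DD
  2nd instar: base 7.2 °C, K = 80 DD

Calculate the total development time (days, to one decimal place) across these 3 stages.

27.3 days

egg: 131 / (18.3 − 8.1) = 131 / 10.2 = 12.843 d.
1st instar: 82 / (18.3 − 7.0) = 82 / 11.3 = 7.257 d.
2nd instar: 80 / (18.3 − 7.2) = 80 / 11.1 = 7.207 d.
Sum = 27.307 ≈ 27.3 days.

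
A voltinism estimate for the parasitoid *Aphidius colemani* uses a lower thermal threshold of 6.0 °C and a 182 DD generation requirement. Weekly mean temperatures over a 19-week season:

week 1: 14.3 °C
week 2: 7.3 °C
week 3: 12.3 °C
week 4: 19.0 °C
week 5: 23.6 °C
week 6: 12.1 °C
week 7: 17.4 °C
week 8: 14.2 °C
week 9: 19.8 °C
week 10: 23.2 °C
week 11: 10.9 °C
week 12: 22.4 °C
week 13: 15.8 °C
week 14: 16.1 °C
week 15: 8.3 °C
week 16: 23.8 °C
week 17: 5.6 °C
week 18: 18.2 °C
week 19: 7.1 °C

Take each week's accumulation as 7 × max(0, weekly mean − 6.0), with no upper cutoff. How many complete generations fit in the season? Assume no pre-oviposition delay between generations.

6 generations

Weekly DD (7 × max(0, T̄ − 6.0)): 58.1, 9.1, 44.1, 91.0, 123.2, 42.7, 79.8, 57.4, 96.6, 120.4, 34.3, 114.8, 68.6, 70.7, 16.1, 124.6, 0.0, 85.4, 7.7.
Season total = 1244.6 DD.
Complete generations = ⌊1244.6 / 182⌋ = 6.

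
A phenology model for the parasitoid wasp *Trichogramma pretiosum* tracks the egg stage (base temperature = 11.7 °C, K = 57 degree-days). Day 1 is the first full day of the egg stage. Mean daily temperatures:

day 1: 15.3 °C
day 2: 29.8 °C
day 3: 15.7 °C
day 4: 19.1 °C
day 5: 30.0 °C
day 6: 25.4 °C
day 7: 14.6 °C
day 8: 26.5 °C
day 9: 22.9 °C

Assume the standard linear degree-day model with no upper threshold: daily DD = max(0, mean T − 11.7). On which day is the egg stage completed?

Daily DD above 11.7 °C: 3.6, 18.1, 4.0, 7.4, 18.3, 13.7, 2.9, 14.8, 11.2.
Cumulative: 3.6, 21.7, 25.7, 33.1, 51.4, 65.1, 68.0, 82.8, 94.0.
The total first reaches 57 DD on day 6.

day 6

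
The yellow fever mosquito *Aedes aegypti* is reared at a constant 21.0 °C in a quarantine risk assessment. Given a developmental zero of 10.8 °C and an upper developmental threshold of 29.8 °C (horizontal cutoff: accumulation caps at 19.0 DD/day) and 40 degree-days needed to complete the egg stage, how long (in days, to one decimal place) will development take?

Daily accumulation = 21.0 − 10.8 = 10.2 DD/day.
Duration = 40 / 10.2 = 3.922 ≈ 3.9 days.

3.9 days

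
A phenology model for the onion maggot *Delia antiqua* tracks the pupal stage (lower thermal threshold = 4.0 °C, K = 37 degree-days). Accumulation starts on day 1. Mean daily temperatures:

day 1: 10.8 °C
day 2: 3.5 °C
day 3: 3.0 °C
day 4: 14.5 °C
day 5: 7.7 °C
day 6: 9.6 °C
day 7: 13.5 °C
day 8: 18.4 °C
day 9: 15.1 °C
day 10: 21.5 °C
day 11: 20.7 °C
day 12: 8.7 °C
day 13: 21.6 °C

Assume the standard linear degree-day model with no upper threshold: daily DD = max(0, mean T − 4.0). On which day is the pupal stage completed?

day 8

Daily DD above 4.0 °C: 6.8, 0.0, 0.0, 10.5, 3.7, 5.6, 9.5, 14.4, 11.1, 17.5, 16.7, 4.7, 17.6.
Cumulative: 6.8, 6.8, 6.8, 17.3, 21.0, 26.6, 36.1, 50.5, 61.6, 79.1, 95.8, 100.5, 118.1.
The total first reaches 37 DD on day 8.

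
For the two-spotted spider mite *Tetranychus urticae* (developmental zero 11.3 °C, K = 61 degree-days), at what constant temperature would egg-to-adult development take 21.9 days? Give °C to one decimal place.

14.1 °C

Required daily accumulation = 61 / 21.9 = 2.785 DD/day.
T = T_base + 2.785 = 11.3 + 2.785 = 14.085 ≈ 14.1 °C.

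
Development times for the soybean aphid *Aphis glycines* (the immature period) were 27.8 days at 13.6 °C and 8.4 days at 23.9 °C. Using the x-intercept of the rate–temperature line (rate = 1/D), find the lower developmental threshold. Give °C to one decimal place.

9.1 °C

Under the model K = D·(T − T_b), so D₁·(T₁ − T_b) = D₂·(T₂ − T_b).
27.8·(13.6 − T_b) = 8.4·(23.9 − T_b)
T_b = (27.8·13.6 − 8.4·23.9) / (27.8 − 8.4) = 177.32 / 19.4 = 9.140 °C ≈ 9.1 °C.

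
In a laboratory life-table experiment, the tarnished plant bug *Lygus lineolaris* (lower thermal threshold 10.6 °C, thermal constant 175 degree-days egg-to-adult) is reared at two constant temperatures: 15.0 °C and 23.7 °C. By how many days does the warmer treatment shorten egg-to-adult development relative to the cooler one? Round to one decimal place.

At 15.0 °C: 175 / (15.0 − 10.6) = 175 / 4.4 = 39.773 d.
At 23.7 °C: 175 / (23.7 − 10.6) = 175 / 13.1 = 13.359 d.
Difference = |39.773 − 13.359| = 26.414 ≈ 26.4 days.

26.4 days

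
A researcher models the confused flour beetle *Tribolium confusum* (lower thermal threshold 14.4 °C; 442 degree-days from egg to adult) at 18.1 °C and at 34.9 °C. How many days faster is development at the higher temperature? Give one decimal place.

At 18.1 °C: 442 / (18.1 − 14.4) = 442 / 3.7 = 119.459 d.
At 34.9 °C: 442 / (34.9 − 14.4) = 442 / 20.5 = 21.561 d.
Difference = |119.459 − 21.561| = 97.898 ≈ 97.9 days.

97.9 days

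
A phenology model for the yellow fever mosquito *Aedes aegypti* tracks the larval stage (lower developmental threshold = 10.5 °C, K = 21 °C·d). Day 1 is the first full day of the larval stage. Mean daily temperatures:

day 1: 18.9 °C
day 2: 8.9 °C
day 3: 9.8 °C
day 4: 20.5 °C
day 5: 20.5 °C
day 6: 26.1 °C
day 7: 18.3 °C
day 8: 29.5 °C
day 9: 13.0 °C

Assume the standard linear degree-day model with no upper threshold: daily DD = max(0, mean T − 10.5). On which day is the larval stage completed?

Daily DD above 10.5 °C: 8.4, 0.0, 0.0, 10.0, 10.0, 15.6, 7.8, 19.0, 2.5.
Cumulative: 8.4, 8.4, 8.4, 18.4, 28.4, 44.0, 51.8, 70.8, 73.3.
The total first reaches 21 DD on day 5.

day 5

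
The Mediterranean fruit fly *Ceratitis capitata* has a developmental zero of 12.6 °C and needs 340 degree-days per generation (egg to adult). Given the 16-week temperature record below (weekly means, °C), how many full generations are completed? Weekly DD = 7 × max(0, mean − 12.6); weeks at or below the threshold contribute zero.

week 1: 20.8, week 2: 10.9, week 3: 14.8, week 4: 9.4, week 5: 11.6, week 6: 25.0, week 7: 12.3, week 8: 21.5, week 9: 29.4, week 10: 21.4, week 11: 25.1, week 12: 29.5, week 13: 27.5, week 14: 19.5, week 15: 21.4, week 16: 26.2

2 generations

Weekly DD (7 × max(0, T̄ − 12.6)): 57.4, 0.0, 15.4, 0.0, 0.0, 86.8, 0.0, 62.3, 117.6, 61.6, 87.5, 118.3, 104.3, 48.3, 61.6, 95.2.
Season total = 916.3 DD.
Complete generations = ⌊916.3 / 340⌋ = 2.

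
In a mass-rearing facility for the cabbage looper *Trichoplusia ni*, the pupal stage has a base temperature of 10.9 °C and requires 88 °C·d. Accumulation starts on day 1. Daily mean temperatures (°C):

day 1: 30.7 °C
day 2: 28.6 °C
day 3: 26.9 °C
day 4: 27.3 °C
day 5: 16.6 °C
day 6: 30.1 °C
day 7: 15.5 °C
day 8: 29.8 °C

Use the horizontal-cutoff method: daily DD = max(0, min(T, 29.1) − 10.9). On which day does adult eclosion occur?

Daily DD above 10.9 °C (capped at 18.2): 18.2, 17.7, 16.0, 16.4, 5.7, 18.2, 4.6, 18.2.
Cumulative: 18.2, 35.9, 51.9, 68.3, 74.0, 92.2, 96.8, 115.0.
The total first reaches 88 DD on day 6.

day 6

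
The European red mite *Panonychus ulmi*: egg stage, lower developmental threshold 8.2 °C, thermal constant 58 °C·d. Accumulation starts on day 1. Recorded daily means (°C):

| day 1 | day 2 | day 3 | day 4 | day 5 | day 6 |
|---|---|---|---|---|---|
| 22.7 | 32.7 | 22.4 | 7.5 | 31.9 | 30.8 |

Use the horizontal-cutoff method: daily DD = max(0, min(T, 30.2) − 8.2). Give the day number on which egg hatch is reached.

Daily DD above 8.2 °C (capped at 22.0): 14.5, 22.0, 14.2, 0.0, 22.0, 22.0.
Cumulative: 14.5, 36.5, 50.7, 50.7, 72.7, 94.7.
The total first reaches 58 DD on day 5.

day 5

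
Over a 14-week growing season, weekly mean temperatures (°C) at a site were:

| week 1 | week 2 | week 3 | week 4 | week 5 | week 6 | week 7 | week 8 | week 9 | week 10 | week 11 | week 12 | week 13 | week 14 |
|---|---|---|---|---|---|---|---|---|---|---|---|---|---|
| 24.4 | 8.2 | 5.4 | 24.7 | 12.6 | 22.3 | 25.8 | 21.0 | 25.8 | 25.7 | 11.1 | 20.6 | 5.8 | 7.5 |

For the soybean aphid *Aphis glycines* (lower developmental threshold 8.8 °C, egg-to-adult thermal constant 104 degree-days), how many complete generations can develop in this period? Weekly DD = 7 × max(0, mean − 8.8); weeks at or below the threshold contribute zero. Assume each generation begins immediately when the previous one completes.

Weekly DD (7 × max(0, T̄ − 8.8)): 109.2, 0.0, 0.0, 111.3, 26.6, 94.5, 119.0, 85.4, 119.0, 118.3, 16.1, 82.6, 0.0, 0.0.
Season total = 882.0 DD.
Complete generations = ⌊882.0 / 104⌋ = 8.

8 generations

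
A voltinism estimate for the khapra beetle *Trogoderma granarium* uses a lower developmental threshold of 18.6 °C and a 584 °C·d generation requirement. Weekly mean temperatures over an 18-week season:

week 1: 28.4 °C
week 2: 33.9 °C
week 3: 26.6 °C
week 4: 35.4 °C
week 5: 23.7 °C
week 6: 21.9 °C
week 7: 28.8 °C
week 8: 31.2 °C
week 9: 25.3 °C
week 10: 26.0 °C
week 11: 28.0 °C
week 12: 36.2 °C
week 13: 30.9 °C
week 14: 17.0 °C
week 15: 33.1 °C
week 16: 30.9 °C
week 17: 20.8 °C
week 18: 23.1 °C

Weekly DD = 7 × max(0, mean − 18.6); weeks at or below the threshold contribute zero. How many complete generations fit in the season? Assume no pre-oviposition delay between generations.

2 generations

Weekly DD (7 × max(0, T̄ − 18.6)): 68.6, 107.1, 56.0, 117.6, 35.7, 23.1, 71.4, 88.2, 46.9, 51.8, 65.8, 123.2, 86.1, 0.0, 101.5, 86.1, 15.4, 31.5.
Season total = 1176.0 DD.
Complete generations = ⌊1176.0 / 584⌋ = 2.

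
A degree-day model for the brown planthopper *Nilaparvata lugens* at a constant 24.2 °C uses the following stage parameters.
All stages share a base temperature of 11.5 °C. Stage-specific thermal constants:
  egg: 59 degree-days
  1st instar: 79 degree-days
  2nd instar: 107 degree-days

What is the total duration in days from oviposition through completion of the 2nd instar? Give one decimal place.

19.3 days

Daily accumulation at 24.2 °C = 24.2 − 11.5 = 12.7 DD/day.
Total K = 59 + 79 + 107 = 245 DD.
Total duration = 245 / 12.7 = 19.291 ≈ 19.3 days.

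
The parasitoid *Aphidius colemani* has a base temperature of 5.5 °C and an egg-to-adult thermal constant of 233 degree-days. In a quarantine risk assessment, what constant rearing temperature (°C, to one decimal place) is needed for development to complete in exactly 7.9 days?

35.0 °C

Required daily accumulation = 233 / 7.9 = 29.494 DD/day.
T = T_base + 29.494 = 5.5 + 29.494 = 34.994 ≈ 35.0 °C.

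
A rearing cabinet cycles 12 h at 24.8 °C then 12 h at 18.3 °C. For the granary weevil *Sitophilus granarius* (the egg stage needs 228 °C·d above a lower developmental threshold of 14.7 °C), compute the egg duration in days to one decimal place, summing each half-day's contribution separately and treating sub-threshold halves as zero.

33.3 days

Day half: max(0, 24.8 − 14.7) × 0.5 = 10.1 × 0.5 = 5.05 DD.
Night half: max(0, 18.3 − 14.7) × 0.5 = 3.6 × 0.5 = 1.80 DD.
Per 24 h: 6.85 DD/day.
Duration = 228 / 6.85 = 33.285 ≈ 33.3 days.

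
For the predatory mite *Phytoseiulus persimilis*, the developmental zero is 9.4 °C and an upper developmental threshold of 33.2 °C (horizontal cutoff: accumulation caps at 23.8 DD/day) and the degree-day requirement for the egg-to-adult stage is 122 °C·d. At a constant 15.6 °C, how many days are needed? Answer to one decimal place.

19.7 days

Daily accumulation = 15.6 − 9.4 = 6.2 DD/day.
Duration = 122 / 6.2 = 19.677 ≈ 19.7 days.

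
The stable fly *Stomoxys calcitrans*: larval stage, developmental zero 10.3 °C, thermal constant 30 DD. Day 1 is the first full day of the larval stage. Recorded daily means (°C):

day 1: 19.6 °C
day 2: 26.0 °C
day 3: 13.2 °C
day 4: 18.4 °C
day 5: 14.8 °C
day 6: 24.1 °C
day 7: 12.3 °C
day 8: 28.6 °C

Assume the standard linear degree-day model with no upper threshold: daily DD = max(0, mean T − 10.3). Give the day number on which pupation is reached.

day 4

Daily DD above 10.3 °C: 9.3, 15.7, 2.9, 8.1, 4.5, 13.8, 2.0, 18.3.
Cumulative: 9.3, 25.0, 27.9, 36.0, 40.5, 54.3, 56.3, 74.6.
The total first reaches 30 DD on day 4.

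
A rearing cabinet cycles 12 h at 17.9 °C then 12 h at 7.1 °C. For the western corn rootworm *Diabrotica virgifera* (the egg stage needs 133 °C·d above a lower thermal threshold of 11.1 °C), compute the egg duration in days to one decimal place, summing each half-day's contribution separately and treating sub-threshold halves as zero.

Day half: max(0, 17.9 − 11.1) × 0.5 = 6.8 × 0.5 = 3.40 DD.
Night half: max(0, 7.1 − 11.1) × 0.5 = 0.0 × 0.5 = 0.00 DD.
Per 24 h: 3.40 DD/day.
Duration = 133 / 3.40 = 39.118 ≈ 39.1 days.

39.1 days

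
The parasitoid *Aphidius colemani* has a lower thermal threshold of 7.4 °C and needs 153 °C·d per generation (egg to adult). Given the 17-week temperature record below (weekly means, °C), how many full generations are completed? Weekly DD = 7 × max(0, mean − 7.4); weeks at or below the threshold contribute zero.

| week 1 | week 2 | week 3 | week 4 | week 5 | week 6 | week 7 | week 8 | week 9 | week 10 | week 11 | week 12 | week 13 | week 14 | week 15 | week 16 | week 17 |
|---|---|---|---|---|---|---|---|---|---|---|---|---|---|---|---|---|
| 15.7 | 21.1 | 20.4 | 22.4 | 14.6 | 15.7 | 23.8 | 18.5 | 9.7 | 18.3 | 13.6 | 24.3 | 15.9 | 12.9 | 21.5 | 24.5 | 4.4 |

Weekly DD (7 × max(0, T̄ − 7.4)): 58.1, 95.9, 91.0, 105.0, 50.4, 58.1, 114.8, 77.7, 16.1, 76.3, 43.4, 118.3, 59.5, 38.5, 98.7, 119.7, 0.0.
Season total = 1221.5 DD.
Complete generations = ⌊1221.5 / 153⌋ = 7.

7 generations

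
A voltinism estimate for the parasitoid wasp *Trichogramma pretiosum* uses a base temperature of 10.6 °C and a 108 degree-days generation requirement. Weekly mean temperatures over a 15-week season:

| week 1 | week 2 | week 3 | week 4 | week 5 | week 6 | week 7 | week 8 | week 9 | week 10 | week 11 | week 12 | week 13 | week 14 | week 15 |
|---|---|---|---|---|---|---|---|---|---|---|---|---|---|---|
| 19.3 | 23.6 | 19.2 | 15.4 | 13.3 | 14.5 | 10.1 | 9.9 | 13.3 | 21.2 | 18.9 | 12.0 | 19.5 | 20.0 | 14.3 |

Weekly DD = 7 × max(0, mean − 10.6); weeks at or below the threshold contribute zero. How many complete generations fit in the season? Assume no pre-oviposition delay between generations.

Weekly DD (7 × max(0, T̄ − 10.6)): 60.9, 91.0, 60.2, 33.6, 18.9, 27.3, 0.0, 0.0, 18.9, 74.2, 58.1, 9.8, 62.3, 65.8, 25.9.
Season total = 606.9 DD.
Complete generations = ⌊606.9 / 108⌋ = 5.

5 generations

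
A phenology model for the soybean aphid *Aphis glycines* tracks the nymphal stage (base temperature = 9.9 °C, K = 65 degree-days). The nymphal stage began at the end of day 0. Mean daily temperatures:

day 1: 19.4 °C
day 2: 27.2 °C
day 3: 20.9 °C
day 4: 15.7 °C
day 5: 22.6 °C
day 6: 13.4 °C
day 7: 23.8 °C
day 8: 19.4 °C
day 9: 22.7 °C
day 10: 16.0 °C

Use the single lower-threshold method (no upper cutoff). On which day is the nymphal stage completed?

day 7

Daily DD above 9.9 °C: 9.5, 17.3, 11.0, 5.8, 12.7, 3.5, 13.9, 9.5, 12.8, 6.1.
Cumulative: 9.5, 26.8, 37.8, 43.6, 56.3, 59.8, 73.7, 83.2, 96.0, 102.1.
The total first reaches 65 DD on day 7.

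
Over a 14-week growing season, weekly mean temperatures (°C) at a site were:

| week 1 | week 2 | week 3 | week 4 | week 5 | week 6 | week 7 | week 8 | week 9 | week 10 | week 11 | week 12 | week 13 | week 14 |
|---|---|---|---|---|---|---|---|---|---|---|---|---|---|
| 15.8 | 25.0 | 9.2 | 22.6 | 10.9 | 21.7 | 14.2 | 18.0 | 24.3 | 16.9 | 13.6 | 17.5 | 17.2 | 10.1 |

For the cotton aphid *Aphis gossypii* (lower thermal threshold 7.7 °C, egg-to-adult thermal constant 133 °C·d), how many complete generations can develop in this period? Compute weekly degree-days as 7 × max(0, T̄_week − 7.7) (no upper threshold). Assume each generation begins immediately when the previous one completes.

Weekly DD (7 × max(0, T̄ − 7.7)): 56.7, 121.1, 10.5, 104.3, 22.4, 98.0, 45.5, 72.1, 116.2, 64.4, 41.3, 68.6, 66.5, 16.8.
Season total = 904.4 DD.
Complete generations = ⌊904.4 / 133⌋ = 6.

6 generations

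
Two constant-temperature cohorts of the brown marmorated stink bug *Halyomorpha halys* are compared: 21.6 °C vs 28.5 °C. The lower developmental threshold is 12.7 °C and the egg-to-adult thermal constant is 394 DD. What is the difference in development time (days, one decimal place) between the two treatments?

19.3 days

At 21.6 °C: 394 / (21.6 − 12.7) = 394 / 8.9 = 44.270 d.
At 28.5 °C: 394 / (28.5 − 12.7) = 394 / 15.8 = 24.937 d.
Difference = |44.270 − 24.937| = 19.333 ≈ 19.3 days.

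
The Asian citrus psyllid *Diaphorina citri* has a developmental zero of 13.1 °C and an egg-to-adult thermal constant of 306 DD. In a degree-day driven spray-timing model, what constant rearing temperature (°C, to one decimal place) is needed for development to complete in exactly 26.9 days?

Required daily accumulation = 306 / 26.9 = 11.375 DD/day.
T = T_base + 11.375 = 13.1 + 11.375 = 24.475 ≈ 24.5 °C.

24.5 °C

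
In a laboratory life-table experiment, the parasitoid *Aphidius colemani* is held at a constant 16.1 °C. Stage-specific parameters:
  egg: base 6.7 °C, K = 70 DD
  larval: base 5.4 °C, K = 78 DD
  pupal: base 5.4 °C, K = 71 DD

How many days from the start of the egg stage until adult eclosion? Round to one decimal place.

egg: 70 / (16.1 − 6.7) = 70 / 9.4 = 7.447 d.
larval: 78 / (16.1 − 5.4) = 78 / 10.7 = 7.290 d.
pupal: 71 / (16.1 − 5.4) = 71 / 10.7 = 6.636 d.
Sum = 21.372 ≈ 21.4 days.

21.4 days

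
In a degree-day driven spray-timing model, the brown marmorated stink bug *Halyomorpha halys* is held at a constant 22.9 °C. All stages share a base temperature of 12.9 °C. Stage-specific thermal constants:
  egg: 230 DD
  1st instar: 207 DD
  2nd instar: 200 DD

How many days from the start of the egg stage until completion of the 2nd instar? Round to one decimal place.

Daily accumulation at 22.9 °C = 22.9 − 12.9 = 10.0 DD/day.
Total K = 230 + 207 + 200 = 637 DD.
Total duration = 637 / 10.0 = 63.700 ≈ 63.7 days.

63.7 days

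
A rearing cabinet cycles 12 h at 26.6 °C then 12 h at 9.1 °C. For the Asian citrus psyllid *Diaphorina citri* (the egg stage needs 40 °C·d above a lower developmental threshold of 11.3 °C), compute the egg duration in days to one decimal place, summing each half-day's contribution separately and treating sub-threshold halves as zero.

5.2 days

Day half: max(0, 26.6 − 11.3) × 0.5 = 15.3 × 0.5 = 7.65 DD.
Night half: max(0, 9.1 − 11.3) × 0.5 = 0.0 × 0.5 = 0.00 DD.
Per 24 h: 7.65 DD/day.
Duration = 40 / 7.65 = 5.229 ≈ 5.2 days.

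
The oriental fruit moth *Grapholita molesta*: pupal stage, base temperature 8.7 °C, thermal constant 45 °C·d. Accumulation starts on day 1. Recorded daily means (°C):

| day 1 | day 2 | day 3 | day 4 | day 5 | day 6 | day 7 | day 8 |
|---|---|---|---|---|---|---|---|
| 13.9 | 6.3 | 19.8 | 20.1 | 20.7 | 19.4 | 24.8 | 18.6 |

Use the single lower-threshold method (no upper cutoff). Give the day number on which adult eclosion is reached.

day 6

Daily DD above 8.7 °C: 5.2, 0.0, 11.1, 11.4, 12.0, 10.7, 16.1, 9.9.
Cumulative: 5.2, 5.2, 16.3, 27.7, 39.7, 50.4, 66.5, 76.4.
The total first reaches 45 DD on day 6.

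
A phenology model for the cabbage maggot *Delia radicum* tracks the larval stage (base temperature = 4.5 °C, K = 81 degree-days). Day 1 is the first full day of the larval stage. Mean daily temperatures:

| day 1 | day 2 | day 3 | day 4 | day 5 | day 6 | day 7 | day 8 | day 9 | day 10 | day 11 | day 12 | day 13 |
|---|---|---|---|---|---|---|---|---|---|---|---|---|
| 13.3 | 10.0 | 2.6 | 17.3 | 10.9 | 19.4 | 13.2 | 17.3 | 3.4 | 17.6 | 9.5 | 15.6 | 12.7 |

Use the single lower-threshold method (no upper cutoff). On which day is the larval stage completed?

Daily DD above 4.5 °C: 8.8, 5.5, 0.0, 12.8, 6.4, 14.9, 8.7, 12.8, 0.0, 13.1, 5.0, 11.1, 8.2.
Cumulative: 8.8, 14.3, 14.3, 27.1, 33.5, 48.4, 57.1, 69.9, 69.9, 83.0, 88.0, 99.1, 107.3.
The total first reaches 81 DD on day 10.

day 10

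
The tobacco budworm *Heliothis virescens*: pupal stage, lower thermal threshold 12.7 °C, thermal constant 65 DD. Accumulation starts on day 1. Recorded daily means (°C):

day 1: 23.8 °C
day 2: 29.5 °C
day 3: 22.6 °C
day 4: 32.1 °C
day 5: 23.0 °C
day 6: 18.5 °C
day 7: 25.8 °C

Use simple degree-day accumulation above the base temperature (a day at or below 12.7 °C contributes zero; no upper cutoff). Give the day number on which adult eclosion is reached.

day 5

Daily DD above 12.7 °C: 11.1, 16.8, 9.9, 19.4, 10.3, 5.8, 13.1.
Cumulative: 11.1, 27.9, 37.8, 57.2, 67.5, 73.3, 86.4.
The total first reaches 65 DD on day 5.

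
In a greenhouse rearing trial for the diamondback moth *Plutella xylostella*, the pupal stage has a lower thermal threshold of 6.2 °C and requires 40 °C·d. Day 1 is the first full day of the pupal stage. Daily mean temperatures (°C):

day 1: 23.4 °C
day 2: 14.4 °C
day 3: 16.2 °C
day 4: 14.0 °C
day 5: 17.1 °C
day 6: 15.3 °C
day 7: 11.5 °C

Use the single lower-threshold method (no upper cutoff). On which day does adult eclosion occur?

Daily DD above 6.2 °C: 17.2, 8.2, 10.0, 7.8, 10.9, 9.1, 5.3.
Cumulative: 17.2, 25.4, 35.4, 43.2, 54.1, 63.2, 68.5.
The total first reaches 40 DD on day 4.

day 4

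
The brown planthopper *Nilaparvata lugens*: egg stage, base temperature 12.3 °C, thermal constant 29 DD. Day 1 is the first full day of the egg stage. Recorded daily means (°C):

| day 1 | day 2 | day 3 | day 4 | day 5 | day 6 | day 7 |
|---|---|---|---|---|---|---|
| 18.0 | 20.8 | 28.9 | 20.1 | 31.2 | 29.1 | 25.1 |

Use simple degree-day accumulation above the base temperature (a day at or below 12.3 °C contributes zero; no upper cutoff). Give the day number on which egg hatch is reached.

day 3

Daily DD above 12.3 °C: 5.7, 8.5, 16.6, 7.8, 18.9, 16.8, 12.8.
Cumulative: 5.7, 14.2, 30.8, 38.6, 57.5, 74.3, 87.1.
The total first reaches 29 DD on day 3.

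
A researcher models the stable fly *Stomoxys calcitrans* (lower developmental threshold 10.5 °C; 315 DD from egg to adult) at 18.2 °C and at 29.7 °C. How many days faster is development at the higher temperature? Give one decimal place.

At 18.2 °C: 315 / (18.2 − 10.5) = 315 / 7.7 = 40.909 d.
At 29.7 °C: 315 / (29.7 − 10.5) = 315 / 19.2 = 16.406 d.
Difference = |40.909 − 16.406| = 24.503 ≈ 24.5 days.

24.5 days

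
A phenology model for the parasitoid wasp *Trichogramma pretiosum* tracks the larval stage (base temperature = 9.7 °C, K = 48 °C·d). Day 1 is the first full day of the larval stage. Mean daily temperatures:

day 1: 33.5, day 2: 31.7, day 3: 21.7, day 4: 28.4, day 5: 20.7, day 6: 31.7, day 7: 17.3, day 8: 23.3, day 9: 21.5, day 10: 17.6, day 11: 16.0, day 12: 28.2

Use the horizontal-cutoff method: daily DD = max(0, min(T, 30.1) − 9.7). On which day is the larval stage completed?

Daily DD above 9.7 °C (capped at 20.4): 20.4, 20.4, 12.0, 18.7, 11.0, 20.4, 7.6, 13.6, 11.8, 7.9, 6.3, 18.5.
Cumulative: 20.4, 40.8, 52.8, 71.5, 82.5, 102.9, 110.5, 124.1, 135.9, 143.8, 150.1, 168.6.
The total first reaches 48 DD on day 3.

day 3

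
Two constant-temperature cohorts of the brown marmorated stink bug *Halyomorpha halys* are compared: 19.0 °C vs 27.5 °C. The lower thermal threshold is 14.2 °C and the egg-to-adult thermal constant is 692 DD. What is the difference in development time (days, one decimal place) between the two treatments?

At 19.0 °C: 692 / (19.0 − 14.2) = 692 / 4.8 = 144.167 d.
At 27.5 °C: 692 / (27.5 − 14.2) = 692 / 13.3 = 52.030 d.
Difference = |144.167 − 52.030| = 92.137 ≈ 92.1 days.

92.1 days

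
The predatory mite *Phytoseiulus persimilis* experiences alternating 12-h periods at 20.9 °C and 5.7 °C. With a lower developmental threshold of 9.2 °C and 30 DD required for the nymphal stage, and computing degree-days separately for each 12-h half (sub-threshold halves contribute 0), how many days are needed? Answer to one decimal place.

Day half: max(0, 20.9 − 9.2) × 0.5 = 11.7 × 0.5 = 5.85 DD.
Night half: max(0, 5.7 − 9.2) × 0.5 = 0.0 × 0.5 = 0.00 DD.
Per 24 h: 5.85 DD/day.
Duration = 30 / 5.85 = 5.128 ≈ 5.1 days.

5.1 days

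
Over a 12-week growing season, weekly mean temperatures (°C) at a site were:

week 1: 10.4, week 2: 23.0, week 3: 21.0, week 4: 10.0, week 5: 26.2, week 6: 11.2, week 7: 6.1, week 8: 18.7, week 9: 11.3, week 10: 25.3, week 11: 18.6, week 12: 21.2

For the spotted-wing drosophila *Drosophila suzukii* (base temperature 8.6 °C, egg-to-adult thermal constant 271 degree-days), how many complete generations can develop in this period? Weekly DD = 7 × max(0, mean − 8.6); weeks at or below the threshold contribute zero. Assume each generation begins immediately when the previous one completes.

Weekly DD (7 × max(0, T̄ − 8.6)): 12.6, 100.8, 86.8, 9.8, 123.2, 18.2, 0.0, 70.7, 18.9, 116.9, 70.0, 88.2.
Season total = 716.1 DD.
Complete generations = ⌊716.1 / 271⌋ = 2.

2 generations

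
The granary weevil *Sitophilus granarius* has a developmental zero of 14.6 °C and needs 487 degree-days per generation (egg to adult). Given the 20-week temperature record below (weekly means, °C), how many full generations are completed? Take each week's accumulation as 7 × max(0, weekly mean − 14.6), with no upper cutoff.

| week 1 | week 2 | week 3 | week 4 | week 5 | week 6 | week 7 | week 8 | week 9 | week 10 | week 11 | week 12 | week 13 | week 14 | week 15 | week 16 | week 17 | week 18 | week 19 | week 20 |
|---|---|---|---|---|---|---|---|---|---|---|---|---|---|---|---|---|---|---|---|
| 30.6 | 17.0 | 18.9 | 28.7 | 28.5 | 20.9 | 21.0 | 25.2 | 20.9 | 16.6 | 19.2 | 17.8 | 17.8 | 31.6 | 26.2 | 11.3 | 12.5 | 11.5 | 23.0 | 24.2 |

2 generations

Weekly DD (7 × max(0, T̄ − 14.6)): 112.0, 16.8, 30.1, 98.7, 97.3, 44.1, 44.8, 74.2, 44.1, 14.0, 32.2, 22.4, 22.4, 119.0, 81.2, 0.0, 0.0, 0.0, 58.8, 67.2.
Season total = 979.3 DD.
Complete generations = ⌊979.3 / 487⌋ = 2.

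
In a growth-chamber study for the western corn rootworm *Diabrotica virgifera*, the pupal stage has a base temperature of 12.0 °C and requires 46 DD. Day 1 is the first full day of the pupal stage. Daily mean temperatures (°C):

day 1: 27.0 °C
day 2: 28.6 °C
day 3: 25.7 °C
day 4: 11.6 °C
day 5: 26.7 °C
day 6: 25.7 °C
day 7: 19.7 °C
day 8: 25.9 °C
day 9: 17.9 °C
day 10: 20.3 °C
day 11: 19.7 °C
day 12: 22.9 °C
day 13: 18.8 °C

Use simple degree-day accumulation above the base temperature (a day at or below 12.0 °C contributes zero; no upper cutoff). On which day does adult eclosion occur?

Daily DD above 12.0 °C: 15.0, 16.6, 13.7, 0.0, 14.7, 13.7, 7.7, 13.9, 5.9, 8.3, 7.7, 10.9, 6.8.
Cumulative: 15.0, 31.6, 45.3, 45.3, 60.0, 73.7, 81.4, 95.3, 101.2, 109.5, 117.2, 128.1, 134.9.
The total first reaches 46 DD on day 5.

day 5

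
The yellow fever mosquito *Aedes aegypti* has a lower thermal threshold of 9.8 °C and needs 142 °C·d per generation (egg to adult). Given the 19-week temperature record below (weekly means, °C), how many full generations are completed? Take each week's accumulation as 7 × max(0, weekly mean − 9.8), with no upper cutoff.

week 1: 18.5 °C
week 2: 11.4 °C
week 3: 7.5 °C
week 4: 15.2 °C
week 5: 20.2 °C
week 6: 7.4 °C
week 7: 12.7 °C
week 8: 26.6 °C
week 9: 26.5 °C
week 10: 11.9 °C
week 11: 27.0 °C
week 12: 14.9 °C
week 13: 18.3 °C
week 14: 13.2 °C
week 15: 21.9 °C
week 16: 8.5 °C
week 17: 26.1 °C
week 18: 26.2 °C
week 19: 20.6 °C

Weekly DD (7 × max(0, T̄ − 9.8)): 60.9, 11.2, 0.0, 37.8, 72.8, 0.0, 20.3, 117.6, 116.9, 14.7, 120.4, 35.7, 59.5, 23.8, 84.7, 0.0, 114.1, 114.8, 75.6.
Season total = 1080.8 DD.
Complete generations = ⌊1080.8 / 142⌋ = 7.

7 generations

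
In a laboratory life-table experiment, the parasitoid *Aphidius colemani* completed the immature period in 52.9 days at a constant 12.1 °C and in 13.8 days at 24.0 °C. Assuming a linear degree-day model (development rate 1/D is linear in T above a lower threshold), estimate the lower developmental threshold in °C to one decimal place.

7.9 °C

Equal thermal constants: D₁(T₁ − T_b) = D₂(T₂ − T_b).
52.9·(12.1 − T_b) = 13.8·(24.0 − T_b)
T_b = (52.9·12.1 − 13.8·24.0) / (52.9 − 13.8) = 308.89 / 39.1 = 7.900 °C ≈ 7.9 °C.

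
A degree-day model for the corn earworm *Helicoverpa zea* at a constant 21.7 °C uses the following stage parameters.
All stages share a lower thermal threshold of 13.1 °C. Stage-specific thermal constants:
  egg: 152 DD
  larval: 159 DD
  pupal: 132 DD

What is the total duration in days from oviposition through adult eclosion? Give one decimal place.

Daily accumulation at 21.7 °C = 21.7 − 13.1 = 8.6 DD/day.
Total K = 152 + 159 + 132 = 443 DD.
Total duration = 443 / 8.6 = 51.512 ≈ 51.5 days.

51.5 days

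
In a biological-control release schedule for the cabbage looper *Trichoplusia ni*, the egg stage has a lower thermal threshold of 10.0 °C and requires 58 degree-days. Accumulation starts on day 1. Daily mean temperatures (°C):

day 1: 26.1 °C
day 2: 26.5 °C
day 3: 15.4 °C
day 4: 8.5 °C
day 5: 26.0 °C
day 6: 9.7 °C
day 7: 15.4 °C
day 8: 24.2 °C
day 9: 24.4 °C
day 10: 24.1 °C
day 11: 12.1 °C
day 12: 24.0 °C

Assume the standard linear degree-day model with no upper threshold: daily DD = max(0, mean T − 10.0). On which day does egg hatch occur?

day 7

Daily DD above 10.0 °C: 16.1, 16.5, 5.4, 0.0, 16.0, 0.0, 5.4, 14.2, 14.4, 14.1, 2.1, 14.0.
Cumulative: 16.1, 32.6, 38.0, 38.0, 54.0, 54.0, 59.4, 73.6, 88.0, 102.1, 104.2, 118.2.
The total first reaches 58 DD on day 7.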